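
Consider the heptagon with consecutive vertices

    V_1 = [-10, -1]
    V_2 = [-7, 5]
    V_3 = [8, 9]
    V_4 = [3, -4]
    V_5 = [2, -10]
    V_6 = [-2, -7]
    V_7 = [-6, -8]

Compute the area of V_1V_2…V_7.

V_1→V_2: (-10)(5) − (-7)(-1) = -57
V_2→V_3: (-7)(9) − (8)(5) = -103
V_3→V_4: (8)(-4) − (3)(9) = -59
V_4→V_5: (3)(-10) − (2)(-4) = -22
V_5→V_6: (2)(-7) − (-2)(-10) = -34
V_6→V_7: (-2)(-8) − (-6)(-7) = -26
V_7→V_1: (-6)(-1) − (-10)(-8) = -74
Σ = -375
Area = |Σ|/2 = 187.5.

187.5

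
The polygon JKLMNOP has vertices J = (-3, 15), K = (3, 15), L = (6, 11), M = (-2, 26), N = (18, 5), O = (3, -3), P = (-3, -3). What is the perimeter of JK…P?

98

|JK| = √((6)² + (0)²) = √36 = 6
|KL| = √((3)² + (-4)²) = √25 = 5
|LM| = √((-8)² + (15)²) = √289 = 17
|MN| = √((20)² + (-21)²) = √841 = 29
|NO| = √((-15)² + (-8)²) = √289 = 17
|OP| = √((-6)² + (0)²) = √36 = 6
|PJ| = √((0)² + (18)²) = √324 = 18
Perimeter = 6 + 5 + 17 + 29 + 17 + 6 + 18 = 98.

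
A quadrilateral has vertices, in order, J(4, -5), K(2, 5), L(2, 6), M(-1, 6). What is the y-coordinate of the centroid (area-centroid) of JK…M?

Apply the shoelace (surveyor's) formula. First the cross-terms c_i = x_i·y_{i+1} − x_{i+1}·y_i:
  30, 2, 18, -19  ⇒  2A = 31, A = 15.5.
Then Σ (y_i + y_{i+1})·c_i = 219, so ȳ = 219 / (6·15.5) = 73/31.

73/31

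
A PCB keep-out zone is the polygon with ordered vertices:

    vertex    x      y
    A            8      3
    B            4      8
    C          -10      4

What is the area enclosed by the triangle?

43

Apply Gauss's area formula: 2A = Σ (x_i·y_{i+1} − x_{i+1}·y_i), indices taken mod 3.
Σ = (52) + (96) + (-62) = 86
Area = |Σ|/2 = 43.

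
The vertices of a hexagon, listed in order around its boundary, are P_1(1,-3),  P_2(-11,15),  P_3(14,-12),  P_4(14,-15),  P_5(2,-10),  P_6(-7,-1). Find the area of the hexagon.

Σ = (-18) + (-78) + (-42) + (-110) + (-72) + (22) = -298
Area = |Σ|/2 = 149.

149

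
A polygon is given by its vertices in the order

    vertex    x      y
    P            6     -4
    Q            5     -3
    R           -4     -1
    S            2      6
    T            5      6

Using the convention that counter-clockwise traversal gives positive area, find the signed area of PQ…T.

-55.5

Apply the surveyor's formula: 2A = Σ (x_i·y_{i+1} − x_{i+1}·y_i), indices taken mod 5.
Cross-terms: 2, -17, -22, -18, -56  ⇒  Σ = -111
Signed area = Σ/2 = -55.5 (negative ⇒ clockwise traversal).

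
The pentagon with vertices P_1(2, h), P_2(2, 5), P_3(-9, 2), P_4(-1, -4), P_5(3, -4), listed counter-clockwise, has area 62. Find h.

Write out the shoelace sum; only the two edges meeting at P_1 involve h:
2·Area = [(3·h − 2·(-4)) + (2·5 − 2·h)] + 103
       = 1·h + 121 = 124
⇒ h = 3.

3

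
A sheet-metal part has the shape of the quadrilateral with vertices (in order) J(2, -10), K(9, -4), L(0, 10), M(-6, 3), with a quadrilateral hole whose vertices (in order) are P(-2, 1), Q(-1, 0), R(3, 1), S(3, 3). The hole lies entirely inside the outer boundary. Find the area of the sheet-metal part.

135.5

Outer boundary:
Apply the surveyor's formula: 2A = Σ (x_i·y_{i+1} − x_{i+1}·y_i), indices taken mod 4.
Σ = (82) + (90) + (60) + (54) = 286
Area = |Σ|/2 = 143.
Hole:
Apply the surveyor's formula: 2A = Σ (x_i·y_{i+1} − x_{i+1}·y_i), indices taken mod 4.
P→Q: (-2)(0) − (-1)(1) = 1
Q→R: (-1)(1) − (3)(0) = -1
R→S: (3)(3) − (3)(1) = 6
S→P: (3)(1) − (-2)(3) = 9
Σ = 15
Area = |Σ|/2 = 7.5.
Net area = 143 − 7.5 = 135.5.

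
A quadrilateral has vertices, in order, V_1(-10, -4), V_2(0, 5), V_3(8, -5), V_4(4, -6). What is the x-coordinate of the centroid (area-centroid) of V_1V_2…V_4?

Apply the surveyor's formula. First the cross-terms c_i = x_i·y_{i+1} − x_{i+1}·y_i:
  -50, -40, -28, -76  ⇒  2A = -194, A = -97.
Then Σ (x_i + x_{i+1})·c_i = 300, so x̄ = 300 / (6·(-97)) = -50/97.

-50/97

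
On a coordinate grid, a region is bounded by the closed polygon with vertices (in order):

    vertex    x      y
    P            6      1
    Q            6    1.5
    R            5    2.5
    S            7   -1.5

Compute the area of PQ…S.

Apply Gauss's area formula: 2A = Σ (x_i·y_{i+1} − x_{i+1}·y_i), indices taken mod 4.
Σ = (3) + (7.5) + (-25) + (16) = 1.5
Area = |Σ|/2 = 0.75.

0.75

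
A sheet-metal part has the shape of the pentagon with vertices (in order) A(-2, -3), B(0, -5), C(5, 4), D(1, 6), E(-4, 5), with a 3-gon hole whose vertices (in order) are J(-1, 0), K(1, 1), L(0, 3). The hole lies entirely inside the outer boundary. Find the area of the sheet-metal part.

Outer boundary:
Apply Gauss's area formula: 2A = Σ (x_i·y_{i+1} − x_{i+1}·y_i), indices taken mod 5.
Σ = (10) + (25) + (26) + (29) + (22) = 112
Area = |Σ|/2 = 56.
Hole:
J→K: (-1)(1) − (1)(0) = -1
K→L: (1)(3) − (0)(1) = 3
L→J: (0)(0) − (-1)(3) = 3
Σ = 5
Area = |Σ|/2 = 2.5.
Net area = 56 − 2.5 = 53.5.

53.5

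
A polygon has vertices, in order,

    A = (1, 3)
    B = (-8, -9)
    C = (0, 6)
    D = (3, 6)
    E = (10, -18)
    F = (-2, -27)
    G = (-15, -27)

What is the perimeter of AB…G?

|AB| = √((-9)² + (-12)²) = √225 = 15
|BC| = √((8)² + (15)²) = √289 = 17
|CD| = √((3)² + (0)²) = √9 = 3
|DE| = √((7)² + (-24)²) = √625 = 25
|EF| = √((-12)² + (-9)²) = √225 = 15
|FG| = √((-13)² + (0)²) = √169 = 13
|GA| = √((16)² + (30)²) = √1156 = 34
Perimeter = 15 + 17 + 3 + 25 + 15 + 13 + 34 = 122.

122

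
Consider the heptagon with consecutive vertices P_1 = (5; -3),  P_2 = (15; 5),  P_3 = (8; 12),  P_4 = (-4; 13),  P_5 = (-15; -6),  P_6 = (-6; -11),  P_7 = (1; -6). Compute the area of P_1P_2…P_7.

Apply the surveyor's formula: 2A = Σ (x_i·y_{i+1} − x_{i+1}·y_i), indices taken mod 7.
P_1→P_2: (5)(5) − (15)(-3) = 70
P_2→P_3: (15)(12) − (8)(5) = 140
P_3→P_4: (8)(13) − (-4)(12) = 152
P_4→P_5: (-4)(-6) − (-15)(13) = 219
P_5→P_6: (-15)(-11) − (-6)(-6) = 129
P_6→P_7: (-6)(-6) − (1)(-11) = 47
P_7→P_1: (1)(-3) − (5)(-6) = 27
Σ = 784
Area = |Σ|/2 = 392.

392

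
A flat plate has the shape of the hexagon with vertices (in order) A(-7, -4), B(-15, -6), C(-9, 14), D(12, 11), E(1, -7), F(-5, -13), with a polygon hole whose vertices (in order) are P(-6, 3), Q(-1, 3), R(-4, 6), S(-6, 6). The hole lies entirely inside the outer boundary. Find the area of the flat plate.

371

Outer boundary:
A→B: (-7)(-6) − (-15)(-4) = -18
B→C: (-15)(14) − (-9)(-6) = -264
C→D: (-9)(11) − (12)(14) = -267
D→E: (12)(-7) − (1)(11) = -95
E→F: (1)(-13) − (-5)(-7) = -48
F→A: (-5)(-4) − (-7)(-13) = -71
Σ = -763
Area = |Σ|/2 = 381.5.
Hole:
Σ = (-15) + (6) + (12) + (18) = 21
Area = |Σ|/2 = 10.5.
Net area = 381.5 − 10.5 = 371.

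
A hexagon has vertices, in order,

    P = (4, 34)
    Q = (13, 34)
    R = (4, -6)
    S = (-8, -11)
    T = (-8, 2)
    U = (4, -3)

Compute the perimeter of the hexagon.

|PQ| = √((9)² + (0)²) = √81 = 9
|QR| = √((-9)² + (-40)²) = √1681 = 41
|RS| = √((-12)² + (-5)²) = √169 = 13
|ST| = √((0)² + (13)²) = √169 = 13
|TU| = √((12)² + (-5)²) = √169 = 13
|UP| = √((0)² + (37)²) = √1369 = 37
Perimeter = 9 + 41 + 13 + 13 + 13 + 37 = 126.

126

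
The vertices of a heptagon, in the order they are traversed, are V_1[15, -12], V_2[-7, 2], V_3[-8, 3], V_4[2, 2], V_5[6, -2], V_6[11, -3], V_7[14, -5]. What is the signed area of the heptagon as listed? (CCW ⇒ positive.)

Apply the shoelace formula: 2A = Σ (x_i·y_{i+1} − x_{i+1}·y_i), indices taken mod 7.
Σ = (-54) + (-5) + (-22) + (-16) + (4) + (-13) + (-93) = -199
Signed area = Σ/2 = -99.5 (negative ⇒ clockwise traversal).

-99.5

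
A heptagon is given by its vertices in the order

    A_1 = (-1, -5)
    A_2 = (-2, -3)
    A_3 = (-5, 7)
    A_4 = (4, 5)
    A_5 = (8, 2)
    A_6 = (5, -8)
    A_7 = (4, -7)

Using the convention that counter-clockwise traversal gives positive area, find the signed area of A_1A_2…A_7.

-112.5

Apply the surveyor's formula: 2A = Σ (x_i·y_{i+1} − x_{i+1}·y_i), indices taken mod 7.
A_1→A_2: (-1)(-3) − (-2)(-5) = -7
A_2→A_3: (-2)(7) − (-5)(-3) = -29
A_3→A_4: (-5)(5) − (4)(7) = -53
A_4→A_5: (4)(2) − (8)(5) = -32
A_5→A_6: (8)(-8) − (5)(2) = -74
A_6→A_7: (5)(-7) − (4)(-8) = -3
A_7→A_1: (4)(-5) − (-1)(-7) = -27
Σ = -225
Signed area = Σ/2 = -112.5 (negative ⇒ clockwise traversal).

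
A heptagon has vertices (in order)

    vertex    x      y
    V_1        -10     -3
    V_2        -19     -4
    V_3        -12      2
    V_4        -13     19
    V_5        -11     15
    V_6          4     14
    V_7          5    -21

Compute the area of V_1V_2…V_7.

Apply the shoelace (surveyor's) formula: 2A = Σ (x_i·y_{i+1} − x_{i+1}·y_i), indices taken mod 7.
Σ = (-17) + (-86) + (-202) + (14) + (-214) + (-154) + (-225) = -884
Area = |Σ|/2 = 442.

442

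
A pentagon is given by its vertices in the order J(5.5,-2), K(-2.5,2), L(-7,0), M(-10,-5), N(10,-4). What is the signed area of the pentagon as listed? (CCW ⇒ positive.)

Apply Gauss's area formula: 2A = Σ (x_i·y_{i+1} − x_{i+1}·y_i), indices taken mod 5.
Σ = (6) + (14) + (35) + (90) + (2) = 147
Signed area = Σ/2 = 73.5 (positive ⇒ counter-clockwise traversal).

73.5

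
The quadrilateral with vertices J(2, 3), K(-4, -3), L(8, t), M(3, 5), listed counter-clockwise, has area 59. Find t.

Write out the shoelace sum; only the two edges meeting at L involve t:
2·Area = [((-4)·t − 8·(-3)) + (8·5 − 3·t)] + 5
       = -7·t + 69 = 118
⇒ t = -7.

-7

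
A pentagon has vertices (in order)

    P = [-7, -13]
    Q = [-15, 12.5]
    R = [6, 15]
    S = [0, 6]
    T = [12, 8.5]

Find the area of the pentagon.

357.5

Apply the shoelace (surveyor's) formula: 2A = Σ (x_i·y_{i+1} − x_{i+1}·y_i), indices taken mod 5.
Σ = (-282.5) + (-300) + (36) + (-72) + (-96.5) = -715
Area = |Σ|/2 = 357.5.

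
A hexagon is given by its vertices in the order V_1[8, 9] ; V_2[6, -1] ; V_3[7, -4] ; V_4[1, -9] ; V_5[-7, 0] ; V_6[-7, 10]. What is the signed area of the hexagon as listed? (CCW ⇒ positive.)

-207

Σ = (-62) + (-17) + (-59) + (-63) + (-70) + (-143) = -414
Signed area = Σ/2 = -207 (negative ⇒ clockwise traversal).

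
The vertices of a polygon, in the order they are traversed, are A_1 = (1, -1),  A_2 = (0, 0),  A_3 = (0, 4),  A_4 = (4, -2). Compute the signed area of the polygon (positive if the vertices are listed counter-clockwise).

Cross-terms: 0, 0, -16, -2  ⇒  Σ = -18
Signed area = Σ/2 = -9 (negative ⇒ clockwise traversal).

-9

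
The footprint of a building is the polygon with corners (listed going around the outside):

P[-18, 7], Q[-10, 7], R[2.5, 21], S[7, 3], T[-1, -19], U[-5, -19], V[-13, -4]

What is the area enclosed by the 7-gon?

Apply the surveyor's formula: 2A = Σ (x_i·y_{i+1} − x_{i+1}·y_i), indices taken mod 7.
P→Q: (-18)(7) − (-10)(7) = -56
Q→R: (-10)(21) − (2.5)(7) = -227.5
R→S: (2.5)(3) − (7)(21) = -139.5
S→T: (7)(-19) − (-1)(3) = -130
T→U: (-1)(-19) − (-5)(-19) = -76
U→V: (-5)(-4) − (-13)(-19) = -227
V→P: (-13)(7) − (-18)(-4) = -163
Σ = -1019
Area = |Σ|/2 = 509.5.

509.5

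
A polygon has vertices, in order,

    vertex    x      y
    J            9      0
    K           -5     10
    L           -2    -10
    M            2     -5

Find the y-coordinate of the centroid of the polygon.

Apply the shoelace formula. First the cross-terms c_i = x_i·y_{i+1} − x_{i+1}·y_i:
  90, 70, 30, 45  ⇒  2A = 235, A = 117.5.
Then Σ (y_i + y_{i+1})·c_i = 225, so ȳ = 225 / (6·117.5) = 15/47.

15/47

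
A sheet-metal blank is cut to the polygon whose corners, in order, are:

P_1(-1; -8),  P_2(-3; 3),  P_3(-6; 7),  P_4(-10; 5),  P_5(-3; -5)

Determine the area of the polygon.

Apply the shoelace formula: 2A = Σ (x_i·y_{i+1} − x_{i+1}·y_i), indices taken mod 5.
Σ = (-27) + (-3) + (40) + (65) + (19) = 94
Area = |Σ|/2 = 47.

47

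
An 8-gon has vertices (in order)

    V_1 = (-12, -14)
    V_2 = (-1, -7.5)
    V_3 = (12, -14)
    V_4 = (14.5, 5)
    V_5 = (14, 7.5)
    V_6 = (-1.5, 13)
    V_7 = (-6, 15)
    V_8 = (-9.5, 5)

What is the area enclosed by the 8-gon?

518

Cross-terms: 76, 104, 263, 38.75, 193.25, 55.5, 112.5, 193  ⇒  Σ = 1036
Area = |Σ|/2 = 518.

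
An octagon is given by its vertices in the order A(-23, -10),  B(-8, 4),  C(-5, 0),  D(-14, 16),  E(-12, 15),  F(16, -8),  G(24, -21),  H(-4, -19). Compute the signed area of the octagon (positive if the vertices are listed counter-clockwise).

Apply the shoelace (surveyor's) formula: 2A = Σ (x_i·y_{i+1} − x_{i+1}·y_i), indices taken mod 8.
Cross-terms: -172, 20, -80, -18, -144, -144, -540, -397  ⇒  Σ = -1475
Signed area = Σ/2 = -737.5 (negative ⇒ clockwise traversal).

-737.5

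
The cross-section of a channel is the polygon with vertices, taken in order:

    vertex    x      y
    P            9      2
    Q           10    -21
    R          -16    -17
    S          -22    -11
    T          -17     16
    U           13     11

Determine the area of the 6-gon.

960

Σ = (-209) + (-506) + (-198) + (-539) + (-395) + (-73) = -1920
Area = |Σ|/2 = 960.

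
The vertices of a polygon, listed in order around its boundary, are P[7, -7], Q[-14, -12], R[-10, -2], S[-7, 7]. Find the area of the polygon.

P→Q: (7)(-12) − (-14)(-7) = -182
Q→R: (-14)(-2) − (-10)(-12) = -92
R→S: (-10)(7) − (-7)(-2) = -84
S→P: (-7)(-7) − (7)(7) = 0
Σ = -358
Area = |Σ|/2 = 179.

179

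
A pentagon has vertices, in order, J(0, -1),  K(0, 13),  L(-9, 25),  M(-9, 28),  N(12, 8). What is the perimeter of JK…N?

|JK| = √((0)² + (14)²) = √196 = 14
|KL| = √((-9)² + (12)²) = √225 = 15
|LM| = √((0)² + (3)²) = √9 = 3
|MN| = √((21)² + (-20)²) = √841 = 29
|NJ| = √((-12)² + (-9)²) = √225 = 15
Perimeter = 14 + 15 + 3 + 29 + 15 = 76.

76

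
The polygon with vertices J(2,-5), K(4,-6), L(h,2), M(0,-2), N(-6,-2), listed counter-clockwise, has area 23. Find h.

2

Write out the shoelace sum; only the two edges meeting at L involve h:
2·Area = [(4·2 − h·(-6)) + (h·(-2) − 0·2)] + 30
       = 4·h + 38 = 46
⇒ h = 2.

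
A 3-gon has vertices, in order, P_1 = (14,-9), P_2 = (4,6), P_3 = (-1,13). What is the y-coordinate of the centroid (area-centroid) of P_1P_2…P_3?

10/3

Apply the surveyor's formula. First the cross-terms c_i = x_i·y_{i+1} − x_{i+1}·y_i:
  120, 58, -173  ⇒  2A = 5, A = 2.5.
Then Σ (y_i + y_{i+1})·c_i = 50, so ȳ = 50 / (6·2.5) = 10/3.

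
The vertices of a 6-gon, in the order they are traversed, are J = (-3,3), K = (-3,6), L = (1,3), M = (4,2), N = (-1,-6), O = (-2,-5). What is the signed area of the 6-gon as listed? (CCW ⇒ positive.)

-42

Apply the shoelace formula: 2A = Σ (x_i·y_{i+1} − x_{i+1}·y_i), indices taken mod 6.
Σ = (-9) + (-15) + (-10) + (-22) + (-7) + (-21) = -84
Signed area = Σ/2 = -42 (negative ⇒ clockwise traversal).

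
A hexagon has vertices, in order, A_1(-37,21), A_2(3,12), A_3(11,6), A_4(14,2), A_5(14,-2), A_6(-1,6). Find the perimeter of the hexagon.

|A_1A_2| = √((40)² + (-9)²) = √1681 = 41
|A_2A_3| = √((8)² + (-6)²) = √100 = 10
|A_3A_4| = √((3)² + (-4)²) = √25 = 5
|A_4A_5| = √((0)² + (-4)²) = √16 = 4
|A_5A_6| = √((-15)² + (8)²) = √289 = 17
|A_6A_1| = √((-36)² + (15)²) = √1521 = 39
Perimeter = 41 + 10 + 5 + 4 + 17 + 39 = 116.

116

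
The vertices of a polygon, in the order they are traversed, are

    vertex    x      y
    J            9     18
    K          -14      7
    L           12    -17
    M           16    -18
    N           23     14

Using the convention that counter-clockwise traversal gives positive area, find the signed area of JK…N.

725.5

Apply the surveyor's formula: 2A = Σ (x_i·y_{i+1} − x_{i+1}·y_i), indices taken mod 5.
Σ = (315) + (154) + (56) + (638) + (288) = 1451
Signed area = Σ/2 = 725.5 (positive ⇒ counter-clockwise traversal).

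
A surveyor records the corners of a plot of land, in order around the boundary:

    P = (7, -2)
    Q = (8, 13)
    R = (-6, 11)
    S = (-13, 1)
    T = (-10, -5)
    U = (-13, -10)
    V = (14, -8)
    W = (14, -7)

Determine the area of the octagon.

399.5

Apply the surveyor's formula: 2A = Σ (x_i·y_{i+1} − x_{i+1}·y_i), indices taken mod 8.
P→Q: (7)(13) − (8)(-2) = 107
Q→R: (8)(11) − (-6)(13) = 166
R→S: (-6)(1) − (-13)(11) = 137
S→T: (-13)(-5) − (-10)(1) = 75
T→U: (-10)(-10) − (-13)(-5) = 35
U→V: (-13)(-8) − (14)(-10) = 244
V→W: (14)(-7) − (14)(-8) = 14
W→P: (14)(-2) − (7)(-7) = 21
Σ = 799
Area = |Σ|/2 = 399.5.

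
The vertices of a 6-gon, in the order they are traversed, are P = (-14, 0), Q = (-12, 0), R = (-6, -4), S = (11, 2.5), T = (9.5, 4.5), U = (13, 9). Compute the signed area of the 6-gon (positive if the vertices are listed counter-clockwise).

Apply Gauss's area formula: 2A = Σ (x_i·y_{i+1} − x_{i+1}·y_i), indices taken mod 6.
Σ = (0) + (48) + (29) + (25.75) + (27) + (126) = 255.75
Signed area = Σ/2 = 127.875 (positive ⇒ counter-clockwise traversal).

127.875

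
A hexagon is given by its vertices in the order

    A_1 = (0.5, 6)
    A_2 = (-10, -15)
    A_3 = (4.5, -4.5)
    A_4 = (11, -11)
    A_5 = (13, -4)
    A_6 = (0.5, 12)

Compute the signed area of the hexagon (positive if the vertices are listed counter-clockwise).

Apply the surveyor's formula: 2A = Σ (x_i·y_{i+1} − x_{i+1}·y_i), indices taken mod 6.
A_1→A_2: (0.5)(-15) − (-10)(6) = 52.5
A_2→A_3: (-10)(-4.5) − (4.5)(-15) = 112.5
A_3→A_4: (4.5)(-11) − (11)(-4.5) = 0
A_4→A_5: (11)(-4) − (13)(-11) = 99
A_5→A_6: (13)(12) − (0.5)(-4) = 158
A_6→A_1: (0.5)(6) − (0.5)(12) = -3
Σ = 419
Signed area = Σ/2 = 209.5 (positive ⇒ counter-clockwise traversal).

209.5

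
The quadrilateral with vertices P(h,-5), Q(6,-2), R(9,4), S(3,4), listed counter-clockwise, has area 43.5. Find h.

Write out the shoelace sum; only the two edges meeting at P involve h:
2·Area = [(3·(-5) − h·4) + (h·(-2) − 6·(-5))] + 66
       = -6·h + 81 = 87
⇒ h = -1.

-1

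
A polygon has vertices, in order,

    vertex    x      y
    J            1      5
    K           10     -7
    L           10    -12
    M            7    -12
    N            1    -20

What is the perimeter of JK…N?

58

|JK| = √((9)² + (-12)²) = √225 = 15
|KL| = √((0)² + (-5)²) = √25 = 5
|LM| = √((-3)² + (0)²) = √9 = 3
|MN| = √((-6)² + (-8)²) = √100 = 10
|NJ| = √((0)² + (25)²) = √625 = 25
Perimeter = 15 + 5 + 3 + 10 + 25 = 58.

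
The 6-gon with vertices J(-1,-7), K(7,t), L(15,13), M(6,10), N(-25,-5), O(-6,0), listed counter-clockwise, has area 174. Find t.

The doubled signed area Σ (x_i y_{i+1} − x_{i+1} y_i) is linear in t.
With t=0 it equals 444; the coefficient of t is -16 (from the two edges through K).
So -16·t + 444 = 2·174 = 348 ⇒ t = 6.

6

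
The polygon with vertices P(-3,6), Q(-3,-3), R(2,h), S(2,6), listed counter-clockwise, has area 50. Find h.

The doubled signed area Σ (x_i y_{i+1} − x_{i+1} y_i) is linear in h.
With h=0 it equals 75; the coefficient of h is -5 (from the two edges through R).
So -5·h + 75 = 2·50 = 100 ⇒ h = -5.

-5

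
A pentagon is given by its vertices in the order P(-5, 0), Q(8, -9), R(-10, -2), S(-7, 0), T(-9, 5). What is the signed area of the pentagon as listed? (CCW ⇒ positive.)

Apply the shoelace (surveyor's) formula: 2A = Σ (x_i·y_{i+1} − x_{i+1}·y_i), indices taken mod 5.
Σ = (45) + (-106) + (-14) + (-35) + (25) = -85
Signed area = Σ/2 = -42.5 (negative ⇒ clockwise traversal).

-42.5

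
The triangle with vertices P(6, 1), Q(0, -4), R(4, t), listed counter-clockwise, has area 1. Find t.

The doubled signed area Σ (x_i y_{i+1} − x_{i+1} y_i) is linear in t.
With t=0 it equals -4; the coefficient of t is -6 (from the two edges through R).
So -6·t + -4 = 2·1 = 2 ⇒ t = -1.

-1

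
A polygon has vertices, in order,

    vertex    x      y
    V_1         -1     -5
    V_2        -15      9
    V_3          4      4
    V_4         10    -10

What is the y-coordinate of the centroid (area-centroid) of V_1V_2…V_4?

Apply the shoelace formula. First the cross-terms c_i = x_i·y_{i+1} − x_{i+1}·y_i:
  -84, -96, -80, -60  ⇒  2A = -320, A = -160.
Then Σ (y_i + y_{i+1})·c_i = -204, so ȳ = -204 / (6·(-160)) = 0.2125.

0.2125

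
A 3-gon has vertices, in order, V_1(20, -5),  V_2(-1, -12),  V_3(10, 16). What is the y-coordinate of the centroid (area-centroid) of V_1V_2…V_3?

Apply the surveyor's formula. First the cross-terms c_i = x_i·y_{i+1} − x_{i+1}·y_i:
  -245, 104, -370  ⇒  2A = -511, A = -255.5.
Then Σ (y_i + y_{i+1})·c_i = 511, so ȳ = 511 / (6·(-255.5)) = -1/3.

-1/3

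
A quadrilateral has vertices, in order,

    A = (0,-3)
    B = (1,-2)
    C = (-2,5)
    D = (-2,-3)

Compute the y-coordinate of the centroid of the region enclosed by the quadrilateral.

-8/39

Apply the shoelace (surveyor's) formula. First the cross-terms c_i = x_i·y_{i+1} − x_{i+1}·y_i:
  3, 1, 16, 6  ⇒  2A = 26, A = 13.
Then Σ (y_i + y_{i+1})·c_i = -16, so ȳ = -16 / (6·13) = -8/39.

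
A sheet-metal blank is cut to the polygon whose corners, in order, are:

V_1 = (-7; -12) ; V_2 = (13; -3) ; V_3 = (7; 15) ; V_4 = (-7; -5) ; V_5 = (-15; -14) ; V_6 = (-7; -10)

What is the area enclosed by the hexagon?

V_1→V_2: (-7)(-3) − (13)(-12) = 177
V_2→V_3: (13)(15) − (7)(-3) = 216
V_3→V_4: (7)(-5) − (-7)(15) = 70
V_4→V_5: (-7)(-14) − (-15)(-5) = 23
V_5→V_6: (-15)(-10) − (-7)(-14) = 52
V_6→V_1: (-7)(-12) − (-7)(-10) = 14
Σ = 552
Area = |Σ|/2 = 276.

276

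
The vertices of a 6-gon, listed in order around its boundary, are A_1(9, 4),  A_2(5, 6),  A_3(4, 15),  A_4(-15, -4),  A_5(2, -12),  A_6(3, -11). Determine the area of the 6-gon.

Apply Gauss's area formula: 2A = Σ (x_i·y_{i+1} − x_{i+1}·y_i), indices taken mod 6.
Σ = (34) + (51) + (209) + (188) + (14) + (111) = 607
Area = |Σ|/2 = 303.5.

303.5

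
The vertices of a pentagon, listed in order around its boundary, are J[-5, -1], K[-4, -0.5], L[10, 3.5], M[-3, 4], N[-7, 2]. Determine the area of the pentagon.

Apply the surveyor's formula: 2A = Σ (x_i·y_{i+1} − x_{i+1}·y_i), indices taken mod 5.
Σ = (-1.5) + (-9) + (50.5) + (22) + (17) = 79
Area = |Σ|/2 = 39.5.

39.5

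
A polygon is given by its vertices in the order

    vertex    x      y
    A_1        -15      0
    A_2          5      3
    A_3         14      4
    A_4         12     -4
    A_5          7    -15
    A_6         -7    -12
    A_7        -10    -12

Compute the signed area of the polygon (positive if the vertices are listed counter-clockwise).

-364

Apply the shoelace formula: 2A = Σ (x_i·y_{i+1} − x_{i+1}·y_i), indices taken mod 7.
Cross-terms: -45, -22, -104, -152, -189, -36, -180  ⇒  Σ = -728
Signed area = Σ/2 = -364 (negative ⇒ clockwise traversal).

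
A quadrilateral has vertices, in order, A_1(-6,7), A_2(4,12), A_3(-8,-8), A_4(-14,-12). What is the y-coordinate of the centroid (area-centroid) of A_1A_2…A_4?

79/111

Apply the surveyor's formula. First the cross-terms c_i = x_i·y_{i+1} − x_{i+1}·y_i:
  -100, 64, -16, -170  ⇒  2A = -222, A = -111.
Then Σ (y_i + y_{i+1})·c_i = -474, so ȳ = -474 / (6·(-111)) = 79/111.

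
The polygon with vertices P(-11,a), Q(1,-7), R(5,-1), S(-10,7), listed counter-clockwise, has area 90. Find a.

The doubled signed area Σ (x_i y_{i+1} − x_{i+1} y_i) is linear in a.
With a=0 it equals 213; the coefficient of a is -11 (from the two edges through P).
So -11·a + 213 = 2·90 = 180 ⇒ a = 3.

3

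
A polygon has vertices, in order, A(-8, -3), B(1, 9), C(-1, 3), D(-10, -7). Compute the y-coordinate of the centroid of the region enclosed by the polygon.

Apply Gauss's area formula. First the cross-terms c_i = x_i·y_{i+1} − x_{i+1}·y_i:
  -69, 12, 37, -26  ⇒  2A = -46, A = -23.
Then Σ (y_i + y_{i+1})·c_i = -158, so ȳ = -158 / (6·(-23)) = 79/69.

79/69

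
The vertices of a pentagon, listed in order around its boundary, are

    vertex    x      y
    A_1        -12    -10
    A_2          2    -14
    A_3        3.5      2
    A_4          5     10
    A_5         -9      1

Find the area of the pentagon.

231.5

Cross-terms: 188, 53, 25, 95, 102  ⇒  Σ = 463
Area = |Σ|/2 = 231.5.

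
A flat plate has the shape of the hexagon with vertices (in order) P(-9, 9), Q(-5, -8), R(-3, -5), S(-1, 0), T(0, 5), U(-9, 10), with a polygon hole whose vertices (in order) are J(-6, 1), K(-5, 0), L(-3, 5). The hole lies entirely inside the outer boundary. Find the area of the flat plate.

77.5

Outer boundary:
Σ = (117) + (1) + (-5) + (-5) + (45) + (9) = 162
Area = |Σ|/2 = 81.
Hole:
Apply the shoelace formula: 2A = Σ (x_i·y_{i+1} − x_{i+1}·y_i), indices taken mod 3.
J→K: (-6)(0) − (-5)(1) = 5
K→L: (-5)(5) − (-3)(0) = -25
L→J: (-3)(1) − (-6)(5) = 27
Σ = 7
Area = |Σ|/2 = 3.5.
Net area = 81 − 3.5 = 77.5.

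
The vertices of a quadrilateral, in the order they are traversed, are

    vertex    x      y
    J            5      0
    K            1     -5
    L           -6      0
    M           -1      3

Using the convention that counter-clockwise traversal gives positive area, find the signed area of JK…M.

-44

Apply Gauss's area formula: 2A = Σ (x_i·y_{i+1} − x_{i+1}·y_i), indices taken mod 4.
Cross-terms: -25, -30, -18, -15  ⇒  Σ = -88
Signed area = Σ/2 = -44 (negative ⇒ clockwise traversal).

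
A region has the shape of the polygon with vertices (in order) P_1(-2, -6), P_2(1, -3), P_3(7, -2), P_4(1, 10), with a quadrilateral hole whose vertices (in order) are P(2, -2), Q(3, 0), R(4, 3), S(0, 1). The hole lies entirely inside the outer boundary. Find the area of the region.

Outer boundary:
P_1→P_2: (-2)(-3) − (1)(-6) = 12
P_2→P_3: (1)(-2) − (7)(-3) = 19
P_3→P_4: (7)(10) − (1)(-2) = 72
P_4→P_1: (1)(-6) − (-2)(10) = 14
Σ = 117
Area = |Σ|/2 = 58.5.
Hole:
Σ = (6) + (9) + (4) + (-2) = 17
Area = |Σ|/2 = 8.5.
Net area = 58.5 − 8.5 = 50.

50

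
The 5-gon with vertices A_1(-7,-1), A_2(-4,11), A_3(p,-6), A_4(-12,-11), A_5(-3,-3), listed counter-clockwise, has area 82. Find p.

Write out the shoelace sum; only the two edges meeting at A_3 involve p:
2·Area = [((-4)·(-6) − p·11) + (p·(-11) − (-12)·(-6))] + -96
       = -22·p + -144 = 164
⇒ p = -14.

-14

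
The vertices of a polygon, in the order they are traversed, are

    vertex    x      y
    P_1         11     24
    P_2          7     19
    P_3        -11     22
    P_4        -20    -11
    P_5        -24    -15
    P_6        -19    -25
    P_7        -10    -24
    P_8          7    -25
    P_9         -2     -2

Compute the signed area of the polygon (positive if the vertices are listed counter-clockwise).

925

Apply the shoelace (surveyor's) formula: 2A = Σ (x_i·y_{i+1} − x_{i+1}·y_i), indices taken mod 9.
Σ = (41) + (363) + (561) + (36) + (315) + (206) + (418) + (-64) + (-26) = 1850
Signed area = Σ/2 = 925 (positive ⇒ counter-clockwise traversal).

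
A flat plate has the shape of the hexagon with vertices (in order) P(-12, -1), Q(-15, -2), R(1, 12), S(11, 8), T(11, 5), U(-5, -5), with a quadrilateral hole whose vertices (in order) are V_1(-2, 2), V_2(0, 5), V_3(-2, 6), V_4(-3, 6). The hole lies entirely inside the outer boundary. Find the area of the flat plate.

Outer boundary:
Cross-terms: 9, -178, -124, -33, -30, -55  ⇒  Σ = -411
Area = |Σ|/2 = 205.5.
Hole:
Apply the shoelace formula: 2A = Σ (x_i·y_{i+1} − x_{i+1}·y_i), indices taken mod 4.
Cross-terms: -10, 10, 6, 6  ⇒  Σ = 12
Area = |Σ|/2 = 6.
Net area = 205.5 − 6 = 199.5.

199.5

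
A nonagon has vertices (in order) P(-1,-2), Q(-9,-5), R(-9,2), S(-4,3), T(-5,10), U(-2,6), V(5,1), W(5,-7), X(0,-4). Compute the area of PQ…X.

Σ = (-13) + (-63) + (-19) + (-25) + (-10) + (-32) + (-40) + (-20) + (-4) = -226
Area = |Σ|/2 = 113.

113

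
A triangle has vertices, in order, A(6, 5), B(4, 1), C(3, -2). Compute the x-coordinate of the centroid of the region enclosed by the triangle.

13/3

Apply Gauss's area formula. First the cross-terms c_i = x_i·y_{i+1} − x_{i+1}·y_i:
  -14, -11, 27  ⇒  2A = 2, A = 1.
Then Σ (x_i + x_{i+1})·c_i = 26, so x̄ = 26 / (6·1) = 13/3.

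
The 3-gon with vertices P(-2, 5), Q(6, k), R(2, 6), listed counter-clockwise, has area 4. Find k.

5

The doubled signed area Σ (x_i y_{i+1} − x_{i+1} y_i) is linear in k.
With k=0 it equals 28; the coefficient of k is -4 (from the two edges through Q).
So -4·k + 28 = 2·4 = 8 ⇒ k = 5.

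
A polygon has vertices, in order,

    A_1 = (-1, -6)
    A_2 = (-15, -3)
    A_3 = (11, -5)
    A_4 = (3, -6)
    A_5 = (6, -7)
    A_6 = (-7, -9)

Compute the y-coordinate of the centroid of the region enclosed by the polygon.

-1438/255

Apply the shoelace formula. First the cross-terms c_i = x_i·y_{i+1} − x_{i+1}·y_i:
  -87, 108, -51, 15, -103, 33  ⇒  2A = -85, A = -42.5.
Then Σ (y_i + y_{i+1})·c_i = 1438, so ȳ = 1438 / (6·(-42.5)) = -1438/255.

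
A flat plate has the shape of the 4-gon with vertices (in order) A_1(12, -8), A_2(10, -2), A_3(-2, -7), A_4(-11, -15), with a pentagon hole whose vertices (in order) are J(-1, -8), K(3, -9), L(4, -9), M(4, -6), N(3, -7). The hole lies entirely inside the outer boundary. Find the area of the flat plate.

Outer boundary:
Apply the surveyor's formula: 2A = Σ (x_i·y_{i+1} − x_{i+1}·y_i), indices taken mod 4.
Σ = (56) + (-74) + (-47) + (268) = 203
Area = |Σ|/2 = 101.5.
Hole:
Σ = (33) + (9) + (12) + (-10) + (-31) = 13
Area = |Σ|/2 = 6.5.
Net area = 101.5 − 6.5 = 95.

95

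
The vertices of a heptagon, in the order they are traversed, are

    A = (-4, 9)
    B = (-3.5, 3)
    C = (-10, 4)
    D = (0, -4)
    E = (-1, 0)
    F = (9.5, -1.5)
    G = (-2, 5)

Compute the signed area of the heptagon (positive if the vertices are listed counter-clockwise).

Cross-terms: 19.5, 16, 40, -4, 1.5, 44.5, 2  ⇒  Σ = 119.5
Signed area = Σ/2 = 59.75 (positive ⇒ counter-clockwise traversal).

59.75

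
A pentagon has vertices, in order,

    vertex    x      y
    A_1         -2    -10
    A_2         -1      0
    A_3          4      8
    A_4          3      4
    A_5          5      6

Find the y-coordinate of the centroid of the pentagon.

-4/11

Apply the shoelace (surveyor's) formula. First the cross-terms c_i = x_i·y_{i+1} − x_{i+1}·y_i:
  -10, -8, -8, -2, -38  ⇒  2A = -66, A = -33.
Then Σ (y_i + y_{i+1})·c_i = 72, so ȳ = 72 / (6·(-33)) = -4/11.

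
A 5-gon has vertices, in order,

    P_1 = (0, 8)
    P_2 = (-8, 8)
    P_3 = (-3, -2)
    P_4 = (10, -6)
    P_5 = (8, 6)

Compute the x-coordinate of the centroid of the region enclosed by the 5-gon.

295/157

Apply Gauss's area formula. First the cross-terms c_i = x_i·y_{i+1} − x_{i+1}·y_i:
  64, 40, 38, 108, 64  ⇒  2A = 314, A = 157.
Then Σ (x_i + x_{i+1})·c_i = 1770, so x̄ = 1770 / (6·157) = 295/157.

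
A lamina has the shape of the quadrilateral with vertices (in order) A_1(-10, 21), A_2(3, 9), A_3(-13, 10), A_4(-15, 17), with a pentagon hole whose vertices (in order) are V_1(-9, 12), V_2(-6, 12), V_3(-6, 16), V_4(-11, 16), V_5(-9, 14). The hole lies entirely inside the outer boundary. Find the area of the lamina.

Outer boundary:
Apply the shoelace formula: 2A = Σ (x_i·y_{i+1} − x_{i+1}·y_i), indices taken mod 4.
Σ = (-153) + (147) + (-71) + (-145) = -222
Area = |Σ|/2 = 111.
Hole:
V_1→V_2: (-9)(12) − (-6)(12) = -36
V_2→V_3: (-6)(16) − (-6)(12) = -24
V_3→V_4: (-6)(16) − (-11)(16) = 80
V_4→V_5: (-11)(14) − (-9)(16) = -10
V_5→V_1: (-9)(12) − (-9)(14) = 18
Σ = 28
Area = |Σ|/2 = 14.
Net area = 111 − 14 = 97.

97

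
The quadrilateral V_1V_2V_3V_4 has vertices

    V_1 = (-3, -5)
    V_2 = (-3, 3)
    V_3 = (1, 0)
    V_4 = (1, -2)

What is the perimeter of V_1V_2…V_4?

20

|V_1V_2| = √((0)² + (8)²) = √64 = 8
|V_2V_3| = √((4)² + (-3)²) = √25 = 5
|V_3V_4| = √((0)² + (-2)²) = √4 = 2
|V_4V_1| = √((-4)² + (-3)²) = √25 = 5
Perimeter = 8 + 5 + 2 + 5 = 20.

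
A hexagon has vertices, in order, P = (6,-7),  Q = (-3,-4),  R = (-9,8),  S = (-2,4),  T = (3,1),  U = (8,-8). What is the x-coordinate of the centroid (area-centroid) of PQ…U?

Apply the surveyor's formula. First the cross-terms c_i = x_i·y_{i+1} − x_{i+1}·y_i:
  -45, -60, -20, -14, -32, -8  ⇒  2A = -179, A = -89.5.
Then Σ (x_i + x_{i+1})·c_i = 327, so x̄ = 327 / (6·(-89.5)) = -109/179.

-109/179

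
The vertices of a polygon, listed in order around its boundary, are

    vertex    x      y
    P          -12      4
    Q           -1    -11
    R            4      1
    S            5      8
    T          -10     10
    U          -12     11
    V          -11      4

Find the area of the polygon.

Cross-terms: 136, 43, 27, 130, 10, 73, 4  ⇒  Σ = 423
Area = |Σ|/2 = 211.5.

211.5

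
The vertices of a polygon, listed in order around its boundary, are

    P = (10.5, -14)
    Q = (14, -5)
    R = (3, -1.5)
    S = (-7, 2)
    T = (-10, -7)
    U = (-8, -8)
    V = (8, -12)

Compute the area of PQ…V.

Apply the surveyor's formula: 2A = Σ (x_i·y_{i+1} − x_{i+1}·y_i), indices taken mod 7.
Σ = (143.5) + (-6) + (-4.5) + (69) + (24) + (160) + (14) = 400
Area = |Σ|/2 = 200.

200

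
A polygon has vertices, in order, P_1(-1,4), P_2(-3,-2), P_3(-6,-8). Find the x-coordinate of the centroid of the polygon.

Apply the surveyor's formula. First the cross-terms c_i = x_i·y_{i+1} − x_{i+1}·y_i:
  14, 12, -32  ⇒  2A = -6, A = -3.
Then Σ (x_i + x_{i+1})·c_i = 60, so x̄ = 60 / (6·(-3)) = -10/3.

-10/3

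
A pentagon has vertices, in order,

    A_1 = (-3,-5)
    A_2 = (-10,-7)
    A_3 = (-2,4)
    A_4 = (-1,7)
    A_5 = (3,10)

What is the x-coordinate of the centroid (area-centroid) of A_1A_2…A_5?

Apply the surveyor's formula. First the cross-terms c_i = x_i·y_{i+1} − x_{i+1}·y_i:
  -29, -54, -10, -31, 15  ⇒  2A = -109, A = -54.5.
Then Σ (x_i + x_{i+1})·c_i = 993, so x̄ = 993 / (6·(-54.5)) = -331/109.

-331/109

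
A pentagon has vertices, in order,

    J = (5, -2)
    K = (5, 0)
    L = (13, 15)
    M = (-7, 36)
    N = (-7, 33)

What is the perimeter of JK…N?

|JK| = √((0)² + (2)²) = √4 = 2
|KL| = √((8)² + (15)²) = √289 = 17
|LM| = √((-20)² + (21)²) = √841 = 29
|MN| = √((0)² + (-3)²) = √9 = 3
|NJ| = √((12)² + (-35)²) = √1369 = 37
Perimeter = 2 + 17 + 29 + 3 + 37 = 88.

88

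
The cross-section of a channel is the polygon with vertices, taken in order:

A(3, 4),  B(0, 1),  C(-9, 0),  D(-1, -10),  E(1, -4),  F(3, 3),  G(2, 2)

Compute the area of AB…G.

Apply Gauss's area formula: 2A = Σ (x_i·y_{i+1} − x_{i+1}·y_i), indices taken mod 7.
Σ = (3) + (9) + (90) + (14) + (15) + (0) + (2) = 133
Area = |Σ|/2 = 66.5.

66.5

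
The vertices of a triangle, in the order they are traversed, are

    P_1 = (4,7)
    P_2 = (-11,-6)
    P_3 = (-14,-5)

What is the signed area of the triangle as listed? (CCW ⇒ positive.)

P_1→P_2: (4)(-6) − (-11)(7) = 53
P_2→P_3: (-11)(-5) − (-14)(-6) = -29
P_3→P_1: (-14)(7) − (4)(-5) = -78
Σ = -54
Signed area = Σ/2 = -27 (negative ⇒ clockwise traversal).

-27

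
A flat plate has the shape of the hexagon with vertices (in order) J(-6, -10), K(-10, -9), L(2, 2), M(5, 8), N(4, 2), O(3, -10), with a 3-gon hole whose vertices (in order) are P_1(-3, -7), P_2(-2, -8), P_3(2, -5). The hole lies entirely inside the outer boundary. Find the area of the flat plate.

Outer boundary:
Cross-terms: -46, -2, 6, -22, -46, -90  ⇒  Σ = -200
Area = |Σ|/2 = 100.
Hole:
Apply the shoelace formula: 2A = Σ (x_i·y_{i+1} − x_{i+1}·y_i), indices taken mod 3.
P_1→P_2: (-3)(-8) − (-2)(-7) = 10
P_2→P_3: (-2)(-5) − (2)(-8) = 26
P_3→P_1: (2)(-7) − (-3)(-5) = -29
Σ = 7
Area = |Σ|/2 = 3.5.
Net area = 100 − 3.5 = 96.5.

96.5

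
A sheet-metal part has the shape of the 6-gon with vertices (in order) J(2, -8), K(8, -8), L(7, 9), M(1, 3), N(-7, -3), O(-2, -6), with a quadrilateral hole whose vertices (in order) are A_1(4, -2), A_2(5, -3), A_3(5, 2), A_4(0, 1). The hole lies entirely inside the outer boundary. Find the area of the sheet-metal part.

Outer boundary:
Σ = (48) + (128) + (12) + (18) + (36) + (28) = 270
Area = |Σ|/2 = 135.
Hole:
Σ = (-2) + (25) + (5) + (-4) = 24
Area = |Σ|/2 = 12.
Net area = 135 − 12 = 123.

123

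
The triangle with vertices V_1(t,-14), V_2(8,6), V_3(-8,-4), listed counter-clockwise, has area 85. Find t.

Write out the shoelace sum; only the two edges meeting at V_1 involve t:
2·Area = [((-8)·(-14) − t·(-4)) + (t·6 − 8·(-14))] + 16
       = 10·t + 240 = 170
⇒ t = -7.

-7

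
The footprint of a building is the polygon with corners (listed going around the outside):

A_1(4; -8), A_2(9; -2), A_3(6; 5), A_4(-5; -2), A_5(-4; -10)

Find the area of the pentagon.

Apply Gauss's area formula: 2A = Σ (x_i·y_{i+1} − x_{i+1}·y_i), indices taken mod 5.
Cross-terms: 64, 57, 13, 42, 72  ⇒  Σ = 248
Area = |Σ|/2 = 124.

124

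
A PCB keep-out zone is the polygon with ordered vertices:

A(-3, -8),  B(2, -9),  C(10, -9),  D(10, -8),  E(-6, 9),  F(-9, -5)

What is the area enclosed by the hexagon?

167.5

Σ = (43) + (72) + (10) + (42) + (111) + (57) = 335
Area = |Σ|/2 = 167.5.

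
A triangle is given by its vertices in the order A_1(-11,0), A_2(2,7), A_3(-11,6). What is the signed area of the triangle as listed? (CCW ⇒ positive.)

39

Apply the shoelace (surveyor's) formula: 2A = Σ (x_i·y_{i+1} − x_{i+1}·y_i), indices taken mod 3.
Σ = (-77) + (89) + (66) = 78
Signed area = Σ/2 = 39 (positive ⇒ counter-clockwise traversal).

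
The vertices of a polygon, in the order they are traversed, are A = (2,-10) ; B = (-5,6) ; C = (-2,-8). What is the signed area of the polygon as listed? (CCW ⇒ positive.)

Σ = (-38) + (52) + (36) = 50
Signed area = Σ/2 = 25 (positive ⇒ counter-clockwise traversal).

25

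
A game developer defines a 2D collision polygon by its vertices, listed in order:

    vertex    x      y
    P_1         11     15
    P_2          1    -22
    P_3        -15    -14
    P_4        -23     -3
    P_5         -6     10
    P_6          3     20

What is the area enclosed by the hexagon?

Apply the surveyor's formula: 2A = Σ (x_i·y_{i+1} − x_{i+1}·y_i), indices taken mod 6.
Σ = (-257) + (-344) + (-277) + (-248) + (-150) + (-175) = -1451
Area = |Σ|/2 = 725.5.

725.5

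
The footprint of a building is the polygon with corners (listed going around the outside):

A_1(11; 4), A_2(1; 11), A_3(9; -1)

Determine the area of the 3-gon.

32

Apply the surveyor's formula: 2A = Σ (x_i·y_{i+1} − x_{i+1}·y_i), indices taken mod 3.
Cross-terms: 117, -100, 47  ⇒  Σ = 64
Area = |Σ|/2 = 32.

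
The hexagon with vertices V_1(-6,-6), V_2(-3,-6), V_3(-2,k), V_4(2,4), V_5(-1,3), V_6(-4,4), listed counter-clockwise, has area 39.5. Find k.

Write out the shoelace sum; only the two edges meeting at V_3 involve k:
2·Area = [((-3)·k − (-2)·(-6)) + ((-2)·4 − 2·k)] + 84
       = -5·k + 64 = 79
⇒ k = -3.

-3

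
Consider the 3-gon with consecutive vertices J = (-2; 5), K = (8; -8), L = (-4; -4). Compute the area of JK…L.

Σ = (-24) + (-64) + (-28) = -116
Area = |Σ|/2 = 58.

58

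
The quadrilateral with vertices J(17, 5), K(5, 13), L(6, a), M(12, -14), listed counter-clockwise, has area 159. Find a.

Write out the shoelace sum; only the two edges meeting at L involve a:
2·Area = [(5·a − 6·13) + (6·(-14) − 12·a)] + 494
       = -7·a + 332 = 318
⇒ a = 2.

2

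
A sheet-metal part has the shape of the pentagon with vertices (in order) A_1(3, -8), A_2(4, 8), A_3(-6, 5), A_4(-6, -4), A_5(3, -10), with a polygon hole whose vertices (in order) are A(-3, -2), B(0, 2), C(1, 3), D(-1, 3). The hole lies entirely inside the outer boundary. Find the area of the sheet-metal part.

Outer boundary:
Σ = (56) + (68) + (54) + (72) + (6) = 256
Area = |Σ|/2 = 128.
Hole:
Apply the surveyor's formula: 2A = Σ (x_i·y_{i+1} − x_{i+1}·y_i), indices taken mod 4.
Σ = (-6) + (-2) + (6) + (11) = 9
Area = |Σ|/2 = 4.5.
Net area = 128 − 4.5 = 123.5.

123.5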